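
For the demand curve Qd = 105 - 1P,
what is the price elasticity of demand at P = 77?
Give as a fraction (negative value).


dQ/dP = -1
At P = 77: Q = 105 - 1*77 = 28
E = (dQ/dP)(P/Q) = (-1)(77/28) = -11/4

-11/4


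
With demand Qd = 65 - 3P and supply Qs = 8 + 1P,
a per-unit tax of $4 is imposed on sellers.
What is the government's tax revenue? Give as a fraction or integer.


With tax on sellers, new supply: Qs' = 8 + 1(P - 4)
= 4 + 1P
New equilibrium quantity:
Q_new = 77/4
Tax revenue = tax * Q_new = 4 * 77/4 = 77

77


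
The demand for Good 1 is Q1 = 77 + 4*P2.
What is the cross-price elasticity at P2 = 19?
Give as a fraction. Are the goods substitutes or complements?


dQ1/dP2 = 4
At P2 = 19: Q1 = 77 + 4*19 = 153
Exy = (dQ1/dP2)(P2/Q1) = 4 * 19 / 153 = 76/153
Since Exy > 0, the goods are substitutes.

76/153 (substitutes)


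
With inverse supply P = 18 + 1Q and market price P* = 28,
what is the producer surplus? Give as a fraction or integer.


Minimum supply price (at Q=0): P_min = 18
Quantity supplied at P* = 28:
Q* = (28 - 18)/1 = 10
PS = (1/2) * Q* * (P* - P_min)
PS = (1/2) * 10 * (28 - 18)
PS = (1/2) * 10 * 10 = 50

50


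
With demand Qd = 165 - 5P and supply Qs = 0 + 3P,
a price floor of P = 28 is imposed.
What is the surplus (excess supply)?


At P = 28:
Qd = 165 - 5*28 = 25
Qs = 0 + 3*28 = 84
Surplus = Qs - Qd = 84 - 25 = 59

59


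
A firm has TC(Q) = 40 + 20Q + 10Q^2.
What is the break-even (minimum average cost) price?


AC(Q) = 40/Q + 20 + 10Q
To minimize: dAC/dQ = -40/Q^2 + 10 = 0
Q^2 = 40/10 = 4
Q* = 2
Min AC = 40/2 + 20 + 10*2
Min AC = 20 + 20 + 20 = 60

60


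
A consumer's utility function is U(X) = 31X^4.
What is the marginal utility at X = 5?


MU = dU/dX = 31*4*X^(4-1)
MU = 124*X^3
At X = 5:
MU = 124 * 5^3
MU = 124 * 125 = 15500

15500


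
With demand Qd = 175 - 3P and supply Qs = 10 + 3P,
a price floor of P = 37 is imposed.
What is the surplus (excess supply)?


At P = 37:
Qd = 175 - 3*37 = 64
Qs = 10 + 3*37 = 121
Surplus = Qs - Qd = 121 - 64 = 57

57


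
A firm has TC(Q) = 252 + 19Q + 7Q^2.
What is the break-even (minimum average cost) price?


AC(Q) = 252/Q + 19 + 7Q
To minimize: dAC/dQ = -252/Q^2 + 7 = 0
Q^2 = 252/7 = 36
Q* = 6
Min AC = 252/6 + 19 + 7*6
Min AC = 42 + 19 + 42 = 103

103


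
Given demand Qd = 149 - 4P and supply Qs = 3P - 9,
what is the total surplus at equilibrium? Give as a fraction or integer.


Find equilibrium: 149 - 4P = 3P - 9
149 + 9 = 7P
P* = 158/7 = 158/7
Q* = 3*158/7 - 9 = 411/7
Inverse demand: P = 149/4 - Q/4, so P_max = 149/4
Inverse supply: P = 3 + Q/3, so P_min = 3
CS = (1/2) * 411/7 * (149/4 - 158/7) = 168921/392
PS = (1/2) * 411/7 * (158/7 - 3) = 56307/98
TS = CS + PS = 168921/392 + 56307/98 = 56307/56

56307/56


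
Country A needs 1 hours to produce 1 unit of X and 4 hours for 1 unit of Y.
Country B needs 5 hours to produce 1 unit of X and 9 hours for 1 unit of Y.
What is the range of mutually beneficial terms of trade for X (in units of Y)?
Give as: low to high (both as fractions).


Opportunity cost of X for Country A = hours_X / hours_Y = 1/4 = 1/4 units of Y
Opportunity cost of X for Country B = hours_X / hours_Y = 5/9 = 5/9 units of Y
Terms of trade must be between the two opportunity costs.
Range: 1/4 to 5/9

1/4 to 5/9


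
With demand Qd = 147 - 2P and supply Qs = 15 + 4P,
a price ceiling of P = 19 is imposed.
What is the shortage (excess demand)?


At P = 19:
Qd = 147 - 2*19 = 109
Qs = 15 + 4*19 = 91
Shortage = Qd - Qs = 109 - 91 = 18

18


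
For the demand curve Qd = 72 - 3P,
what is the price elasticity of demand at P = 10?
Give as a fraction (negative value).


dQ/dP = -3
At P = 10: Q = 72 - 3*10 = 42
E = (dQ/dP)(P/Q) = (-3)(10/42) = -5/7

-5/7


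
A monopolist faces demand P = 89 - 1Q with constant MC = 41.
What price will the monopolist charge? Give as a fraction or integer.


MR = 89 - 2Q
Set MR = MC: 89 - 2Q = 41
Q* = 24
Substitute into demand:
P* = 89 - 1*24 = 65

65


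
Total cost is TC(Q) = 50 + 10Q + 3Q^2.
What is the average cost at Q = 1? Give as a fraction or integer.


TC(1) = 50 + 10*1 + 3*1^2
TC(1) = 50 + 10 + 3 = 63
AC = TC/Q = 63/1 = 63

63


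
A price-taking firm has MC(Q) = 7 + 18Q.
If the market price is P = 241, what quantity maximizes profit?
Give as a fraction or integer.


In perfect competition, profit is maximized where P = MC.
241 = 7 + 18Q
234 = 18Q
Q* = 234/18 = 13

13


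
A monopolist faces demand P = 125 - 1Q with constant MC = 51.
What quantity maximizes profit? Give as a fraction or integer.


TR = P*Q = (125 - 1Q)Q = 125Q - 1Q^2
MR = dTR/dQ = 125 - 2Q
Set MR = MC:
125 - 2Q = 51
74 = 2Q
Q* = 74/2 = 37

37


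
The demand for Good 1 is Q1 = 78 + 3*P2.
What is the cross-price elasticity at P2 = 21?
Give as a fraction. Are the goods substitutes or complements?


dQ1/dP2 = 3
At P2 = 21: Q1 = 78 + 3*21 = 141
Exy = (dQ1/dP2)(P2/Q1) = 3 * 21 / 141 = 21/47
Since Exy > 0, the goods are substitutes.

21/47 (substitutes)


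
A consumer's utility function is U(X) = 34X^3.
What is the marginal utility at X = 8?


MU = dU/dX = 34*3*X^(3-1)
MU = 102*X^2
At X = 8:
MU = 102 * 8^2
MU = 102 * 64 = 6528

6528


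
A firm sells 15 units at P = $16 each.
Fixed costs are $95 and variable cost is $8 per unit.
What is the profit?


Total Revenue = P * Q = 16 * 15 = $240
Total Cost = FC + VC*Q = 95 + 8*15 = $215
Profit = TR - TC = 240 - 215 = $25

$25


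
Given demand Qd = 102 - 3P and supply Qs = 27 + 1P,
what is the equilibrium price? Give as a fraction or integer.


At equilibrium, Qd = Qs.
102 - 3P = 27 + 1P
102 - 27 = 3P + 1P
75 = 4P
P* = 75/4 = 75/4

75/4


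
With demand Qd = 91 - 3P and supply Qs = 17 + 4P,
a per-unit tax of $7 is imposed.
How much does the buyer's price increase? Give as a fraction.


With a per-unit tax, the buyer's price increase depends on relative slopes.
Supply slope: d = 4, Demand slope: b = 3
Buyer's price increase = d * tax / (b + d)
= 4 * 7 / (3 + 4)
= 28 / 7 = 4

4


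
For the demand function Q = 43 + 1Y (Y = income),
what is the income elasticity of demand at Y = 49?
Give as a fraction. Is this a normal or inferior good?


dQ/dY = 1
At Y = 49: Q = 43 + 1*49 = 92
Ey = (dQ/dY)(Y/Q) = 1 * 49 / 92 = 49/92
Since Ey > 0, this is a normal good.

49/92 (normal good)


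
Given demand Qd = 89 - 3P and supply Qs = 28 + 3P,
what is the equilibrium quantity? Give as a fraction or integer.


First find equilibrium price:
89 - 3P = 28 + 3P
P* = 61/6 = 61/6
Then substitute into demand:
Q* = 89 - 3 * 61/6 = 117/2

117/2


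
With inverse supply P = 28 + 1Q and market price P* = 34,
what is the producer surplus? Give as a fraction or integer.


Minimum supply price (at Q=0): P_min = 28
Quantity supplied at P* = 34:
Q* = (34 - 28)/1 = 6
PS = (1/2) * Q* * (P* - P_min)
PS = (1/2) * 6 * (34 - 28)
PS = (1/2) * 6 * 6 = 18

18


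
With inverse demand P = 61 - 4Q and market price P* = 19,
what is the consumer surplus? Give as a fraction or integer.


Maximum willingness to pay (at Q=0): P_max = 61
Quantity demanded at P* = 19:
Q* = (61 - 19)/4 = 21/2
CS = (1/2) * Q* * (P_max - P*)
CS = (1/2) * 21/2 * (61 - 19)
CS = (1/2) * 21/2 * 42 = 441/2

441/2


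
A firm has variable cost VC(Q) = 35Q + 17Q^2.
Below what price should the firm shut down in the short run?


AVC(Q) = VC(Q)/Q = 35 + 17Q
AVC is increasing in Q, so minimum AVC is at Q -> 0+.
Min AVC = 35
The firm should shut down if P < 35.

35


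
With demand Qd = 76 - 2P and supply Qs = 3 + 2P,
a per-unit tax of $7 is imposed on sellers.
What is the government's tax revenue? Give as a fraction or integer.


With tax on sellers, new supply: Qs' = 3 + 2(P - 7)
= 2P - 11
New equilibrium quantity:
Q_new = 65/2
Tax revenue = tax * Q_new = 7 * 65/2 = 455/2

455/2


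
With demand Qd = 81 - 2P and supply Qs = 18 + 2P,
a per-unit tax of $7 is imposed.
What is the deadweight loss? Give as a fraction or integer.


Pre-tax equilibrium quantity: Q* = 99/2
Post-tax equilibrium quantity: Q_tax = 85/2
Reduction in quantity: Q* - Q_tax = 7
DWL = (1/2) * tax * (Q* - Q_tax)
DWL = (1/2) * 7 * 7 = 49/2

49/2


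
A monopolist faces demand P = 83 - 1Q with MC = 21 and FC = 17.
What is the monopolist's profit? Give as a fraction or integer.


MR = MC: 83 - 2Q = 21
Q* = 31
P* = 83 - 1*31 = 52
Profit = (P* - MC)*Q* - FC
= (52 - 21)*31 - 17
= 31*31 - 17
= 961 - 17 = 944

944


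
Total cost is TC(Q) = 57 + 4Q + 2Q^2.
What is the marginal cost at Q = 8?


MC = dTC/dQ = 4 + 2*2*Q
At Q = 8:
MC = 4 + 4*8
MC = 4 + 32 = 36

36


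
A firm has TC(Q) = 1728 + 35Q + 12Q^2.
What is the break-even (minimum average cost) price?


AC(Q) = 1728/Q + 35 + 12Q
To minimize: dAC/dQ = -1728/Q^2 + 12 = 0
Q^2 = 1728/12 = 144
Q* = 12
Min AC = 1728/12 + 35 + 12*12
Min AC = 144 + 35 + 144 = 323

323


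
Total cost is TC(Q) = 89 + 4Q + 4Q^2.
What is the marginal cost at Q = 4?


MC = dTC/dQ = 4 + 2*4*Q
At Q = 4:
MC = 4 + 8*4
MC = 4 + 32 = 36

36


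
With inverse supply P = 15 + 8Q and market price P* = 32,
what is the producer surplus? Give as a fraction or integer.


Minimum supply price (at Q=0): P_min = 15
Quantity supplied at P* = 32:
Q* = (32 - 15)/8 = 17/8
PS = (1/2) * Q* * (P* - P_min)
PS = (1/2) * 17/8 * (32 - 15)
PS = (1/2) * 17/8 * 17 = 289/16

289/16


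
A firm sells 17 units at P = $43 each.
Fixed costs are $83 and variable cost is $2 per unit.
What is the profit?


Total Revenue = P * Q = 43 * 17 = $731
Total Cost = FC + VC*Q = 83 + 2*17 = $117
Profit = TR - TC = 731 - 117 = $614

$614


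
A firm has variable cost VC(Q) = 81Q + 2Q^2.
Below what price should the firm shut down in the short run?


AVC(Q) = VC(Q)/Q = 81 + 2Q
AVC is increasing in Q, so minimum AVC is at Q -> 0+.
Min AVC = 81
The firm should shut down if P < 81.

81


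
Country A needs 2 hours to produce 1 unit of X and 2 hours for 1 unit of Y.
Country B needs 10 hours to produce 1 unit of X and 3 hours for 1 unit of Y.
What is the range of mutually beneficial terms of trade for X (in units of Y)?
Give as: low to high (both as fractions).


Opportunity cost of X for Country A = hours_X / hours_Y = 2/2 = 1 units of Y
Opportunity cost of X for Country B = hours_X / hours_Y = 10/3 = 10/3 units of Y
Terms of trade must be between the two opportunity costs.
Range: 1 to 10/3

1 to 10/3


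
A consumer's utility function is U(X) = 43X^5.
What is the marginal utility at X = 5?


MU = dU/dX = 43*5*X^(5-1)
MU = 215*X^4
At X = 5:
MU = 215 * 5^4
MU = 215 * 625 = 134375

134375


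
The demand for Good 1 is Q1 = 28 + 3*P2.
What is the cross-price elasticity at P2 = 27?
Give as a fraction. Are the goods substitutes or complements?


dQ1/dP2 = 3
At P2 = 27: Q1 = 28 + 3*27 = 109
Exy = (dQ1/dP2)(P2/Q1) = 3 * 27 / 109 = 81/109
Since Exy > 0, the goods are substitutes.

81/109 (substitutes)


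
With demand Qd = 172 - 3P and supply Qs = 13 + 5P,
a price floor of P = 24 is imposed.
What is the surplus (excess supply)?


At P = 24:
Qd = 172 - 3*24 = 100
Qs = 13 + 5*24 = 133
Surplus = Qs - Qd = 133 - 100 = 33

33


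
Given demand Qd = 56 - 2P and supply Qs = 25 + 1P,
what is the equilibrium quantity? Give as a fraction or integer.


First find equilibrium price:
56 - 2P = 25 + 1P
P* = 31/3 = 31/3
Then substitute into demand:
Q* = 56 - 2 * 31/3 = 106/3

106/3


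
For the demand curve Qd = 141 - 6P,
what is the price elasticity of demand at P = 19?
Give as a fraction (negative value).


dQ/dP = -6
At P = 19: Q = 141 - 6*19 = 27
E = (dQ/dP)(P/Q) = (-6)(19/27) = -38/9

-38/9


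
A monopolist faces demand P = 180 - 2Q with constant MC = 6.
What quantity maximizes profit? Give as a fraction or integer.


TR = P*Q = (180 - 2Q)Q = 180Q - 2Q^2
MR = dTR/dQ = 180 - 4Q
Set MR = MC:
180 - 4Q = 6
174 = 4Q
Q* = 174/4 = 87/2

87/2


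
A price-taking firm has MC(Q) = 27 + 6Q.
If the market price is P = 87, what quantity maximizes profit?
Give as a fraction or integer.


In perfect competition, profit is maximized where P = MC.
87 = 27 + 6Q
60 = 6Q
Q* = 60/6 = 10

10


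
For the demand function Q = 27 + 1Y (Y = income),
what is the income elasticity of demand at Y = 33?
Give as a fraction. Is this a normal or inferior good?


dQ/dY = 1
At Y = 33: Q = 27 + 1*33 = 60
Ey = (dQ/dY)(Y/Q) = 1 * 33 / 60 = 11/20
Since Ey > 0, this is a normal good.

11/20 (normal good)


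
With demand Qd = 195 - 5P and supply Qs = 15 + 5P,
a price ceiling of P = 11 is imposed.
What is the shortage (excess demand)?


At P = 11:
Qd = 195 - 5*11 = 140
Qs = 15 + 5*11 = 70
Shortage = Qd - Qs = 140 - 70 = 70

70


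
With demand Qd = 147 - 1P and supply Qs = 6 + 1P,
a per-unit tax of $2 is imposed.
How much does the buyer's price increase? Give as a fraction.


With a per-unit tax, the buyer's price increase depends on relative slopes.
Supply slope: d = 1, Demand slope: b = 1
Buyer's price increase = d * tax / (b + d)
= 1 * 2 / (1 + 1)
= 2 / 2 = 1

1


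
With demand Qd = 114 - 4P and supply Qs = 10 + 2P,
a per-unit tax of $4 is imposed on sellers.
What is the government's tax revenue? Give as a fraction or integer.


With tax on sellers, new supply: Qs' = 10 + 2(P - 4)
= 2 + 2P
New equilibrium quantity:
Q_new = 118/3
Tax revenue = tax * Q_new = 4 * 118/3 = 472/3

472/3


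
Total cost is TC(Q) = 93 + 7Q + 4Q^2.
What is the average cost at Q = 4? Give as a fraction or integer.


TC(4) = 93 + 7*4 + 4*4^2
TC(4) = 93 + 28 + 64 = 185
AC = TC/Q = 185/4 = 185/4

185/4


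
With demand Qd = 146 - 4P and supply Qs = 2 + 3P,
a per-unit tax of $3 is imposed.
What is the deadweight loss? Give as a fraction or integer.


Pre-tax equilibrium quantity: Q* = 446/7
Post-tax equilibrium quantity: Q_tax = 410/7
Reduction in quantity: Q* - Q_tax = 36/7
DWL = (1/2) * tax * (Q* - Q_tax)
DWL = (1/2) * 3 * 36/7 = 54/7

54/7


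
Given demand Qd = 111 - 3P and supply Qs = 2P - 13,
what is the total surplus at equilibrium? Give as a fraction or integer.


Find equilibrium: 111 - 3P = 2P - 13
111 + 13 = 5P
P* = 124/5 = 124/5
Q* = 2*124/5 - 13 = 183/5
Inverse demand: P = 37 - Q/3, so P_max = 37
Inverse supply: P = 13/2 + Q/2, so P_min = 13/2
CS = (1/2) * 183/5 * (37 - 124/5) = 11163/50
PS = (1/2) * 183/5 * (124/5 - 13/2) = 33489/100
TS = CS + PS = 11163/50 + 33489/100 = 11163/20

11163/20


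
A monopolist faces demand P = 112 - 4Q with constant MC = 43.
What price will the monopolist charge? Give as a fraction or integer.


MR = 112 - 8Q
Set MR = MC: 112 - 8Q = 43
Q* = 69/8
Substitute into demand:
P* = 112 - 4*69/8 = 155/2

155/2


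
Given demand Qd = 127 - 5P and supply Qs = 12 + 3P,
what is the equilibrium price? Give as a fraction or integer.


At equilibrium, Qd = Qs.
127 - 5P = 12 + 3P
127 - 12 = 5P + 3P
115 = 8P
P* = 115/8 = 115/8

115/8


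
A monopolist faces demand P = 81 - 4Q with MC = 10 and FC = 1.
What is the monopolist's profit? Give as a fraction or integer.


MR = MC: 81 - 8Q = 10
Q* = 71/8
P* = 81 - 4*71/8 = 91/2
Profit = (P* - MC)*Q* - FC
= (91/2 - 10)*71/8 - 1
= 71/2*71/8 - 1
= 5041/16 - 1 = 5025/16

5025/16


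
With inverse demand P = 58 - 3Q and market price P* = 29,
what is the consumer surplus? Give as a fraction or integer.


Maximum willingness to pay (at Q=0): P_max = 58
Quantity demanded at P* = 29:
Q* = (58 - 29)/3 = 29/3
CS = (1/2) * Q* * (P_max - P*)
CS = (1/2) * 29/3 * (58 - 29)
CS = (1/2) * 29/3 * 29 = 841/6

841/6


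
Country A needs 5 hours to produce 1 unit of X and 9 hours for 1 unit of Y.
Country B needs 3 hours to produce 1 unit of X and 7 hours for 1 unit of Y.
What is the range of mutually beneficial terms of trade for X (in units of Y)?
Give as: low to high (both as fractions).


Opportunity cost of X for Country A = hours_X / hours_Y = 5/9 = 5/9 units of Y
Opportunity cost of X for Country B = hours_X / hours_Y = 3/7 = 3/7 units of Y
Terms of trade must be between the two opportunity costs.
Range: 3/7 to 5/9

3/7 to 5/9


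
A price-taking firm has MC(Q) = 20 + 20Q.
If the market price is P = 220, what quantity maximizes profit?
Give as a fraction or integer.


In perfect competition, profit is maximized where P = MC.
220 = 20 + 20Q
200 = 20Q
Q* = 200/20 = 10

10


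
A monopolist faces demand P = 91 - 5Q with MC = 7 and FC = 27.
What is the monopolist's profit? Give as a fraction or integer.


MR = MC: 91 - 10Q = 7
Q* = 42/5
P* = 91 - 5*42/5 = 49
Profit = (P* - MC)*Q* - FC
= (49 - 7)*42/5 - 27
= 42*42/5 - 27
= 1764/5 - 27 = 1629/5

1629/5


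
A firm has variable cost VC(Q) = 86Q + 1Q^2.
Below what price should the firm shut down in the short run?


AVC(Q) = VC(Q)/Q = 86 + 1Q
AVC is increasing in Q, so minimum AVC is at Q -> 0+.
Min AVC = 86
The firm should shut down if P < 86.

86


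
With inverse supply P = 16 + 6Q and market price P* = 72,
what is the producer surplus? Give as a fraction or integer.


Minimum supply price (at Q=0): P_min = 16
Quantity supplied at P* = 72:
Q* = (72 - 16)/6 = 28/3
PS = (1/2) * Q* * (P* - P_min)
PS = (1/2) * 28/3 * (72 - 16)
PS = (1/2) * 28/3 * 56 = 784/3

784/3


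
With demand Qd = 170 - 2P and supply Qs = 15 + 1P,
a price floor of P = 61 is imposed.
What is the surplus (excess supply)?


At P = 61:
Qd = 170 - 2*61 = 48
Qs = 15 + 1*61 = 76
Surplus = Qs - Qd = 76 - 48 = 28

28


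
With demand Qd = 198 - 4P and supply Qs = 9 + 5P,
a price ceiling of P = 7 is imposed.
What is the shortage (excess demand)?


At P = 7:
Qd = 198 - 4*7 = 170
Qs = 9 + 5*7 = 44
Shortage = Qd - Qs = 170 - 44 = 126

126


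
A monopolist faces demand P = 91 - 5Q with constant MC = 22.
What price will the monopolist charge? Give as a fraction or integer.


MR = 91 - 10Q
Set MR = MC: 91 - 10Q = 22
Q* = 69/10
Substitute into demand:
P* = 91 - 5*69/10 = 113/2

113/2


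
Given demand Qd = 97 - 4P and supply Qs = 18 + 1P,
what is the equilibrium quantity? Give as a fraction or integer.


First find equilibrium price:
97 - 4P = 18 + 1P
P* = 79/5 = 79/5
Then substitute into demand:
Q* = 97 - 4 * 79/5 = 169/5

169/5


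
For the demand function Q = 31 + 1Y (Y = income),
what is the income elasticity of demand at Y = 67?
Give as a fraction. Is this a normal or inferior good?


dQ/dY = 1
At Y = 67: Q = 31 + 1*67 = 98
Ey = (dQ/dY)(Y/Q) = 1 * 67 / 98 = 67/98
Since Ey > 0, this is a normal good.

67/98 (normal good)


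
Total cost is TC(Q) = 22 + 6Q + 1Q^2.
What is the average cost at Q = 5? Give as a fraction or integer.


TC(5) = 22 + 6*5 + 1*5^2
TC(5) = 22 + 30 + 25 = 77
AC = TC/Q = 77/5 = 77/5

77/5


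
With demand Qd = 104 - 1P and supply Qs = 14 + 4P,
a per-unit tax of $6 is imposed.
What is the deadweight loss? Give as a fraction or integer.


Pre-tax equilibrium quantity: Q* = 86
Post-tax equilibrium quantity: Q_tax = 406/5
Reduction in quantity: Q* - Q_tax = 24/5
DWL = (1/2) * tax * (Q* - Q_tax)
DWL = (1/2) * 6 * 24/5 = 72/5

72/5


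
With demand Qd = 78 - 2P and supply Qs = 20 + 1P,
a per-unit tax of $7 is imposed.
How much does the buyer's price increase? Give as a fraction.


With a per-unit tax, the buyer's price increase depends on relative slopes.
Supply slope: d = 1, Demand slope: b = 2
Buyer's price increase = d * tax / (b + d)
= 1 * 7 / (2 + 1)
= 7 / 3 = 7/3

7/3


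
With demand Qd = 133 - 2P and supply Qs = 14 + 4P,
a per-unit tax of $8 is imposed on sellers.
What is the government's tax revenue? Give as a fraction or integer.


With tax on sellers, new supply: Qs' = 14 + 4(P - 8)
= 4P - 18
New equilibrium quantity:
Q_new = 248/3
Tax revenue = tax * Q_new = 8 * 248/3 = 1984/3

1984/3


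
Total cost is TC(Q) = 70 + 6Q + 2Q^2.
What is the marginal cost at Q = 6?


MC = dTC/dQ = 6 + 2*2*Q
At Q = 6:
MC = 6 + 4*6
MC = 6 + 24 = 30

30


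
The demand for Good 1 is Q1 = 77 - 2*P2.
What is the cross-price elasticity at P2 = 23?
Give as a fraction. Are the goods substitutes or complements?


dQ1/dP2 = -2
At P2 = 23: Q1 = 77 - 2*23 = 31
Exy = (dQ1/dP2)(P2/Q1) = -2 * 23 / 31 = -46/31
Since Exy < 0, the goods are complements.

-46/31 (complements)


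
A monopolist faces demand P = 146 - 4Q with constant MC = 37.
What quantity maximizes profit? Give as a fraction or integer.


TR = P*Q = (146 - 4Q)Q = 146Q - 4Q^2
MR = dTR/dQ = 146 - 8Q
Set MR = MC:
146 - 8Q = 37
109 = 8Q
Q* = 109/8 = 109/8

109/8


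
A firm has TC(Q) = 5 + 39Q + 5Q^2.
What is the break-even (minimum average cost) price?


AC(Q) = 5/Q + 39 + 5Q
To minimize: dAC/dQ = -5/Q^2 + 5 = 0
Q^2 = 5/5 = 1
Q* = 1
Min AC = 5/1 + 39 + 5*1
Min AC = 5 + 39 + 5 = 49

49


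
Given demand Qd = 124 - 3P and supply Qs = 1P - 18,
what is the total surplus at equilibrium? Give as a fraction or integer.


Find equilibrium: 124 - 3P = 1P - 18
124 + 18 = 4P
P* = 142/4 = 71/2
Q* = 1*71/2 - 18 = 35/2
Inverse demand: P = 124/3 - Q/3, so P_max = 124/3
Inverse supply: P = 18 + Q/1, so P_min = 18
CS = (1/2) * 35/2 * (124/3 - 71/2) = 1225/24
PS = (1/2) * 35/2 * (71/2 - 18) = 1225/8
TS = CS + PS = 1225/24 + 1225/8 = 1225/6

1225/6


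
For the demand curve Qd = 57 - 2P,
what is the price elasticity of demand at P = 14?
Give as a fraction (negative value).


dQ/dP = -2
At P = 14: Q = 57 - 2*14 = 29
E = (dQ/dP)(P/Q) = (-2)(14/29) = -28/29

-28/29


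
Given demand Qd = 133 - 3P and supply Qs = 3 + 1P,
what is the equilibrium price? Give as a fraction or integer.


At equilibrium, Qd = Qs.
133 - 3P = 3 + 1P
133 - 3 = 3P + 1P
130 = 4P
P* = 130/4 = 65/2

65/2


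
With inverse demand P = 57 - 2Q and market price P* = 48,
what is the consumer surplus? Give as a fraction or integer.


Maximum willingness to pay (at Q=0): P_max = 57
Quantity demanded at P* = 48:
Q* = (57 - 48)/2 = 9/2
CS = (1/2) * Q* * (P_max - P*)
CS = (1/2) * 9/2 * (57 - 48)
CS = (1/2) * 9/2 * 9 = 81/4

81/4


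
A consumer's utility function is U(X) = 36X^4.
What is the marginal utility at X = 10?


MU = dU/dX = 36*4*X^(4-1)
MU = 144*X^3
At X = 10:
MU = 144 * 10^3
MU = 144 * 1000 = 144000

144000


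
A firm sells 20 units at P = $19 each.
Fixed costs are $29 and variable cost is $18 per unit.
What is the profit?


Total Revenue = P * Q = 19 * 20 = $380
Total Cost = FC + VC*Q = 29 + 18*20 = $389
Profit = TR - TC = 380 - 389 = $-9

$-9


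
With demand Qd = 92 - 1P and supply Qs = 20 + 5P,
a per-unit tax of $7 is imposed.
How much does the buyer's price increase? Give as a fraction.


With a per-unit tax, the buyer's price increase depends on relative slopes.
Supply slope: d = 5, Demand slope: b = 1
Buyer's price increase = d * tax / (b + d)
= 5 * 7 / (1 + 5)
= 35 / 6 = 35/6

35/6


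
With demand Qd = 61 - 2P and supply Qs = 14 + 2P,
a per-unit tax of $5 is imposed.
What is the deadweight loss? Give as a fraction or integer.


Pre-tax equilibrium quantity: Q* = 75/2
Post-tax equilibrium quantity: Q_tax = 65/2
Reduction in quantity: Q* - Q_tax = 5
DWL = (1/2) * tax * (Q* - Q_tax)
DWL = (1/2) * 5 * 5 = 25/2

25/2


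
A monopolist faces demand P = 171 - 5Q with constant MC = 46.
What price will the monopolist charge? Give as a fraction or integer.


MR = 171 - 10Q
Set MR = MC: 171 - 10Q = 46
Q* = 25/2
Substitute into demand:
P* = 171 - 5*25/2 = 217/2

217/2


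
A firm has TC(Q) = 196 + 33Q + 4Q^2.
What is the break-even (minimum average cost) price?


AC(Q) = 196/Q + 33 + 4Q
To minimize: dAC/dQ = -196/Q^2 + 4 = 0
Q^2 = 196/4 = 49
Q* = 7
Min AC = 196/7 + 33 + 4*7
Min AC = 28 + 33 + 28 = 89

89


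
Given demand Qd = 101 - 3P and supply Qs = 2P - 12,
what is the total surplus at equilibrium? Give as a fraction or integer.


Find equilibrium: 101 - 3P = 2P - 12
101 + 12 = 5P
P* = 113/5 = 113/5
Q* = 2*113/5 - 12 = 166/5
Inverse demand: P = 101/3 - Q/3, so P_max = 101/3
Inverse supply: P = 6 + Q/2, so P_min = 6
CS = (1/2) * 166/5 * (101/3 - 113/5) = 13778/75
PS = (1/2) * 166/5 * (113/5 - 6) = 6889/25
TS = CS + PS = 13778/75 + 6889/25 = 6889/15

6889/15


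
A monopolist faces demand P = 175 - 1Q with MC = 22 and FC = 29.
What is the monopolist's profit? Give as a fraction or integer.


MR = MC: 175 - 2Q = 22
Q* = 153/2
P* = 175 - 1*153/2 = 197/2
Profit = (P* - MC)*Q* - FC
= (197/2 - 22)*153/2 - 29
= 153/2*153/2 - 29
= 23409/4 - 29 = 23293/4

23293/4


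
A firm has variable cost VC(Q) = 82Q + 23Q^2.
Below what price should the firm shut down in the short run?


AVC(Q) = VC(Q)/Q = 82 + 23Q
AVC is increasing in Q, so minimum AVC is at Q -> 0+.
Min AVC = 82
The firm should shut down if P < 82.

82


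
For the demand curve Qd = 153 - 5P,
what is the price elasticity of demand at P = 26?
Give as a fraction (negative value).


dQ/dP = -5
At P = 26: Q = 153 - 5*26 = 23
E = (dQ/dP)(P/Q) = (-5)(26/23) = -130/23

-130/23


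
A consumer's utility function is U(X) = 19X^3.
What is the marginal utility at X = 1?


MU = dU/dX = 19*3*X^(3-1)
MU = 57*X^2
At X = 1:
MU = 57 * 1^2
MU = 57 * 1 = 57

57


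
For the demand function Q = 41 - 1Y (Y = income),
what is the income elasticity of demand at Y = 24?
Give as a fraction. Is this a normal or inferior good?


dQ/dY = -1
At Y = 24: Q = 41 - 1*24 = 17
Ey = (dQ/dY)(Y/Q) = -1 * 24 / 17 = -24/17
Since Ey < 0, this is a inferior good.

-24/17 (inferior good)


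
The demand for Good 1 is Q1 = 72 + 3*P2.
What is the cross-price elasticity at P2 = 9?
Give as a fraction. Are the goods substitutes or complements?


dQ1/dP2 = 3
At P2 = 9: Q1 = 72 + 3*9 = 99
Exy = (dQ1/dP2)(P2/Q1) = 3 * 9 / 99 = 3/11
Since Exy > 0, the goods are substitutes.

3/11 (substitutes)


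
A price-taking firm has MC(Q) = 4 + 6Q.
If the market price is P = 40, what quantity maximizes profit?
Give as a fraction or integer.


In perfect competition, profit is maximized where P = MC.
40 = 4 + 6Q
36 = 6Q
Q* = 36/6 = 6

6


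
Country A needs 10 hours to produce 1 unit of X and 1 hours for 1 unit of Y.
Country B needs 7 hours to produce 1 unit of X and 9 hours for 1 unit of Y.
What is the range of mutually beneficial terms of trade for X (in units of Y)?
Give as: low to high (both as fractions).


Opportunity cost of X for Country A = hours_X / hours_Y = 10/1 = 10 units of Y
Opportunity cost of X for Country B = hours_X / hours_Y = 7/9 = 7/9 units of Y
Terms of trade must be between the two opportunity costs.
Range: 7/9 to 10

7/9 to 10


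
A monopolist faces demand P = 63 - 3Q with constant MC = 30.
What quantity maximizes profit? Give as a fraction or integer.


TR = P*Q = (63 - 3Q)Q = 63Q - 3Q^2
MR = dTR/dQ = 63 - 6Q
Set MR = MC:
63 - 6Q = 30
33 = 6Q
Q* = 33/6 = 11/2

11/2


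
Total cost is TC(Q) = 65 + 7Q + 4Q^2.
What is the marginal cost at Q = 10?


MC = dTC/dQ = 7 + 2*4*Q
At Q = 10:
MC = 7 + 8*10
MC = 7 + 80 = 87

87


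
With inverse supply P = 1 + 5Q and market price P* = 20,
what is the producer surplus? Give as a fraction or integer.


Minimum supply price (at Q=0): P_min = 1
Quantity supplied at P* = 20:
Q* = (20 - 1)/5 = 19/5
PS = (1/2) * Q* * (P* - P_min)
PS = (1/2) * 19/5 * (20 - 1)
PS = (1/2) * 19/5 * 19 = 361/10

361/10


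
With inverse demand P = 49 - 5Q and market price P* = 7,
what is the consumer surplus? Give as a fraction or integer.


Maximum willingness to pay (at Q=0): P_max = 49
Quantity demanded at P* = 7:
Q* = (49 - 7)/5 = 42/5
CS = (1/2) * Q* * (P_max - P*)
CS = (1/2) * 42/5 * (49 - 7)
CS = (1/2) * 42/5 * 42 = 882/5

882/5


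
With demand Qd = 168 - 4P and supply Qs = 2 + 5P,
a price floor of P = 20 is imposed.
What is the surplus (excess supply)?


At P = 20:
Qd = 168 - 4*20 = 88
Qs = 2 + 5*20 = 102
Surplus = Qs - Qd = 102 - 88 = 14

14


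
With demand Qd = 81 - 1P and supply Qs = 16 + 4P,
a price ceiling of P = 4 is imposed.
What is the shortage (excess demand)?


At P = 4:
Qd = 81 - 1*4 = 77
Qs = 16 + 4*4 = 32
Shortage = Qd - Qs = 77 - 32 = 45

45


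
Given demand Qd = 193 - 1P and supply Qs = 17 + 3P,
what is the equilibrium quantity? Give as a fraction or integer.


First find equilibrium price:
193 - 1P = 17 + 3P
P* = 176/4 = 44
Then substitute into demand:
Q* = 193 - 1 * 44 = 149

149


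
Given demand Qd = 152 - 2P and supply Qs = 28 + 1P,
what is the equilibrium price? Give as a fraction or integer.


At equilibrium, Qd = Qs.
152 - 2P = 28 + 1P
152 - 28 = 2P + 1P
124 = 3P
P* = 124/3 = 124/3

124/3


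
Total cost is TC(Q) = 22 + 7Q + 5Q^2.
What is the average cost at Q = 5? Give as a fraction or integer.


TC(5) = 22 + 7*5 + 5*5^2
TC(5) = 22 + 35 + 125 = 182
AC = TC/Q = 182/5 = 182/5

182/5


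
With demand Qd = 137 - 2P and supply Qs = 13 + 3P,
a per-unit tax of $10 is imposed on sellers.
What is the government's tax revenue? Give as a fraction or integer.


With tax on sellers, new supply: Qs' = 13 + 3(P - 10)
= 3P - 17
New equilibrium quantity:
Q_new = 377/5
Tax revenue = tax * Q_new = 10 * 377/5 = 754

754


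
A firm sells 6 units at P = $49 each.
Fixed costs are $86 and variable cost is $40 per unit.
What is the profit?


Total Revenue = P * Q = 49 * 6 = $294
Total Cost = FC + VC*Q = 86 + 40*6 = $326
Profit = TR - TC = 294 - 326 = $-32

$-32


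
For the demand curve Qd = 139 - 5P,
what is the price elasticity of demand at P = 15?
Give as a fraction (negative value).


dQ/dP = -5
At P = 15: Q = 139 - 5*15 = 64
E = (dQ/dP)(P/Q) = (-5)(15/64) = -75/64

-75/64


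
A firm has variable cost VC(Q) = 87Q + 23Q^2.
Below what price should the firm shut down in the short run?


AVC(Q) = VC(Q)/Q = 87 + 23Q
AVC is increasing in Q, so minimum AVC is at Q -> 0+.
Min AVC = 87
The firm should shut down if P < 87.

87


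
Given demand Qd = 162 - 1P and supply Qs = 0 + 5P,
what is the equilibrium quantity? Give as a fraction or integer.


First find equilibrium price:
162 - 1P = 0 + 5P
P* = 162/6 = 27
Then substitute into demand:
Q* = 162 - 1 * 27 = 135

135


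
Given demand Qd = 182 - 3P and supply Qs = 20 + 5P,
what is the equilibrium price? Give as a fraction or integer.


At equilibrium, Qd = Qs.
182 - 3P = 20 + 5P
182 - 20 = 3P + 5P
162 = 8P
P* = 162/8 = 81/4

81/4


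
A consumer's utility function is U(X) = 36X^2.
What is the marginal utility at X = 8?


MU = dU/dX = 36*2*X^(2-1)
MU = 72*X^1
At X = 8:
MU = 72 * 8^1
MU = 72 * 8 = 576

576


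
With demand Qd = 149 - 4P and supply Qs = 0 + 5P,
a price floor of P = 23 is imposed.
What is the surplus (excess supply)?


At P = 23:
Qd = 149 - 4*23 = 57
Qs = 0 + 5*23 = 115
Surplus = Qs - Qd = 115 - 57 = 58

58


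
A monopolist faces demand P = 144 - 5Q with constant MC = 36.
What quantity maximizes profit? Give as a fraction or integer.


TR = P*Q = (144 - 5Q)Q = 144Q - 5Q^2
MR = dTR/dQ = 144 - 10Q
Set MR = MC:
144 - 10Q = 36
108 = 10Q
Q* = 108/10 = 54/5

54/5


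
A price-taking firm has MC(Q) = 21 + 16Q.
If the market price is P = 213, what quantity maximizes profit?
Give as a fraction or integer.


In perfect competition, profit is maximized where P = MC.
213 = 21 + 16Q
192 = 16Q
Q* = 192/16 = 12

12


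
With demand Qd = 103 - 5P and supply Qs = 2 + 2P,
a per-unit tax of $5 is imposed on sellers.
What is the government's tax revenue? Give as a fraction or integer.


With tax on sellers, new supply: Qs' = 2 + 2(P - 5)
= 2P - 8
New equilibrium quantity:
Q_new = 166/7
Tax revenue = tax * Q_new = 5 * 166/7 = 830/7

830/7


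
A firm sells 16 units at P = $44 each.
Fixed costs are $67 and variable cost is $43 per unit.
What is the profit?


Total Revenue = P * Q = 44 * 16 = $704
Total Cost = FC + VC*Q = 67 + 43*16 = $755
Profit = TR - TC = 704 - 755 = $-51

$-51


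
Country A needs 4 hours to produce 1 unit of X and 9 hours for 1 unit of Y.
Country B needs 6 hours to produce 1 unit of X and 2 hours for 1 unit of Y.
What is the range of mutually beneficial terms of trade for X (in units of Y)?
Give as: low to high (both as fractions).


Opportunity cost of X for Country A = hours_X / hours_Y = 4/9 = 4/9 units of Y
Opportunity cost of X for Country B = hours_X / hours_Y = 6/2 = 3 units of Y
Terms of trade must be between the two opportunity costs.
Range: 4/9 to 3

4/9 to 3


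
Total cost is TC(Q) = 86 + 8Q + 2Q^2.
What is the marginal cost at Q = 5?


MC = dTC/dQ = 8 + 2*2*Q
At Q = 5:
MC = 8 + 4*5
MC = 8 + 20 = 28

28


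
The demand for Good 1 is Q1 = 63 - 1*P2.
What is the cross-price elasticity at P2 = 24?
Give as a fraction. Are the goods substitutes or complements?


dQ1/dP2 = -1
At P2 = 24: Q1 = 63 - 1*24 = 39
Exy = (dQ1/dP2)(P2/Q1) = -1 * 24 / 39 = -8/13
Since Exy < 0, the goods are complements.

-8/13 (complements)


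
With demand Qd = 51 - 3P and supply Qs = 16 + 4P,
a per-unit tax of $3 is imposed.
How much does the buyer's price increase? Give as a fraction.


With a per-unit tax, the buyer's price increase depends on relative slopes.
Supply slope: d = 4, Demand slope: b = 3
Buyer's price increase = d * tax / (b + d)
= 4 * 3 / (3 + 4)
= 12 / 7 = 12/7

12/7


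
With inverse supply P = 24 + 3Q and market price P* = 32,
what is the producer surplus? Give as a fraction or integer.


Minimum supply price (at Q=0): P_min = 24
Quantity supplied at P* = 32:
Q* = (32 - 24)/3 = 8/3
PS = (1/2) * Q* * (P* - P_min)
PS = (1/2) * 8/3 * (32 - 24)
PS = (1/2) * 8/3 * 8 = 32/3

32/3


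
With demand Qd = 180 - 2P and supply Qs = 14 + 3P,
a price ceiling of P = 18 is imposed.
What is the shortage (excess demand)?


At P = 18:
Qd = 180 - 2*18 = 144
Qs = 14 + 3*18 = 68
Shortage = Qd - Qs = 144 - 68 = 76

76


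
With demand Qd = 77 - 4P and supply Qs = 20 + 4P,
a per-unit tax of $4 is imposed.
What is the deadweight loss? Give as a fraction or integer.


Pre-tax equilibrium quantity: Q* = 97/2
Post-tax equilibrium quantity: Q_tax = 81/2
Reduction in quantity: Q* - Q_tax = 8
DWL = (1/2) * tax * (Q* - Q_tax)
DWL = (1/2) * 4 * 8 = 16

16


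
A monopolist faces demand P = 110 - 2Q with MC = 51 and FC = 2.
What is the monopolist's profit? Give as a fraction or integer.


MR = MC: 110 - 4Q = 51
Q* = 59/4
P* = 110 - 2*59/4 = 161/2
Profit = (P* - MC)*Q* - FC
= (161/2 - 51)*59/4 - 2
= 59/2*59/4 - 2
= 3481/8 - 2 = 3465/8

3465/8


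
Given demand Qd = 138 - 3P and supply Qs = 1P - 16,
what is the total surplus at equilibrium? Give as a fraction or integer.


Find equilibrium: 138 - 3P = 1P - 16
138 + 16 = 4P
P* = 154/4 = 77/2
Q* = 1*77/2 - 16 = 45/2
Inverse demand: P = 46 - Q/3, so P_max = 46
Inverse supply: P = 16 + Q/1, so P_min = 16
CS = (1/2) * 45/2 * (46 - 77/2) = 675/8
PS = (1/2) * 45/2 * (77/2 - 16) = 2025/8
TS = CS + PS = 675/8 + 2025/8 = 675/2

675/2


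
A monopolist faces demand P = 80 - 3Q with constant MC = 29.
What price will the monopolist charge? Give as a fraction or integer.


MR = 80 - 6Q
Set MR = MC: 80 - 6Q = 29
Q* = 17/2
Substitute into demand:
P* = 80 - 3*17/2 = 109/2

109/2


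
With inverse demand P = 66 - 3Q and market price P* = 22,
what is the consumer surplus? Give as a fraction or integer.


Maximum willingness to pay (at Q=0): P_max = 66
Quantity demanded at P* = 22:
Q* = (66 - 22)/3 = 44/3
CS = (1/2) * Q* * (P_max - P*)
CS = (1/2) * 44/3 * (66 - 22)
CS = (1/2) * 44/3 * 44 = 968/3

968/3


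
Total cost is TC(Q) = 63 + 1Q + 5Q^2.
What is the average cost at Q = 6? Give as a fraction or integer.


TC(6) = 63 + 1*6 + 5*6^2
TC(6) = 63 + 6 + 180 = 249
AC = TC/Q = 249/6 = 83/2

83/2


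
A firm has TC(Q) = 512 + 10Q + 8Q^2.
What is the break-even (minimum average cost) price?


AC(Q) = 512/Q + 10 + 8Q
To minimize: dAC/dQ = -512/Q^2 + 8 = 0
Q^2 = 512/8 = 64
Q* = 8
Min AC = 512/8 + 10 + 8*8
Min AC = 64 + 10 + 64 = 138

138


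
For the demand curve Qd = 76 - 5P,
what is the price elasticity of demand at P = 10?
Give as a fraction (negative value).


dQ/dP = -5
At P = 10: Q = 76 - 5*10 = 26
E = (dQ/dP)(P/Q) = (-5)(10/26) = -25/13

-25/13


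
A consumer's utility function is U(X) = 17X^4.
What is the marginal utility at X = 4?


MU = dU/dX = 17*4*X^(4-1)
MU = 68*X^3
At X = 4:
MU = 68 * 4^3
MU = 68 * 64 = 4352

4352


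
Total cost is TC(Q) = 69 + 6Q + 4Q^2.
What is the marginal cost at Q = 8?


MC = dTC/dQ = 6 + 2*4*Q
At Q = 8:
MC = 6 + 8*8
MC = 6 + 64 = 70

70


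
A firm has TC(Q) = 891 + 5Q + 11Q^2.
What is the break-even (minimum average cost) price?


AC(Q) = 891/Q + 5 + 11Q
To minimize: dAC/dQ = -891/Q^2 + 11 = 0
Q^2 = 891/11 = 81
Q* = 9
Min AC = 891/9 + 5 + 11*9
Min AC = 99 + 5 + 99 = 203

203


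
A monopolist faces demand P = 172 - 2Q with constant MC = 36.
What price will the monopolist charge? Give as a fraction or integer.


MR = 172 - 4Q
Set MR = MC: 172 - 4Q = 36
Q* = 34
Substitute into demand:
P* = 172 - 2*34 = 104

104


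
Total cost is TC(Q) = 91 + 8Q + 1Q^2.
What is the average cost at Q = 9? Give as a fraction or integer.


TC(9) = 91 + 8*9 + 1*9^2
TC(9) = 91 + 72 + 81 = 244
AC = TC/Q = 244/9 = 244/9

244/9


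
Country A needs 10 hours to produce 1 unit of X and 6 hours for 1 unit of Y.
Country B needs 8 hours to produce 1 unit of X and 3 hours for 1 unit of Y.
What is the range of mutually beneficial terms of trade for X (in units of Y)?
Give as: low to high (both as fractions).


Opportunity cost of X for Country A = hours_X / hours_Y = 10/6 = 5/3 units of Y
Opportunity cost of X for Country B = hours_X / hours_Y = 8/3 = 8/3 units of Y
Terms of trade must be between the two opportunity costs.
Range: 5/3 to 8/3

5/3 to 8/3


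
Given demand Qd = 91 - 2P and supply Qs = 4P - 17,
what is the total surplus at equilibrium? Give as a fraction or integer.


Find equilibrium: 91 - 2P = 4P - 17
91 + 17 = 6P
P* = 108/6 = 18
Q* = 4*18 - 17 = 55
Inverse demand: P = 91/2 - Q/2, so P_max = 91/2
Inverse supply: P = 17/4 + Q/4, so P_min = 17/4
CS = (1/2) * 55 * (91/2 - 18) = 3025/4
PS = (1/2) * 55 * (18 - 17/4) = 3025/8
TS = CS + PS = 3025/4 + 3025/8 = 9075/8

9075/8


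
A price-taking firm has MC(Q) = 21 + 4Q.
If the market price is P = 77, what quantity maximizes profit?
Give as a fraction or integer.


In perfect competition, profit is maximized where P = MC.
77 = 21 + 4Q
56 = 4Q
Q* = 56/4 = 14

14


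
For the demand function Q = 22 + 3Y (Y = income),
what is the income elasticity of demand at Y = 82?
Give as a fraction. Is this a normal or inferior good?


dQ/dY = 3
At Y = 82: Q = 22 + 3*82 = 268
Ey = (dQ/dY)(Y/Q) = 3 * 82 / 268 = 123/134
Since Ey > 0, this is a normal good.

123/134 (normal good)


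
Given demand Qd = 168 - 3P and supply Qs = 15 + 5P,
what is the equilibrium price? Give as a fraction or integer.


At equilibrium, Qd = Qs.
168 - 3P = 15 + 5P
168 - 15 = 3P + 5P
153 = 8P
P* = 153/8 = 153/8

153/8


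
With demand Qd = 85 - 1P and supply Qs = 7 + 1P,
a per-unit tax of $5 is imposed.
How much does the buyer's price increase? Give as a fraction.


With a per-unit tax, the buyer's price increase depends on relative slopes.
Supply slope: d = 1, Demand slope: b = 1
Buyer's price increase = d * tax / (b + d)
= 1 * 5 / (1 + 1)
= 5 / 2 = 5/2

5/2


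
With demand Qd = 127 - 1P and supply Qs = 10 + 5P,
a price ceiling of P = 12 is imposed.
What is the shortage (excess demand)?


At P = 12:
Qd = 127 - 1*12 = 115
Qs = 10 + 5*12 = 70
Shortage = Qd - Qs = 115 - 70 = 45

45


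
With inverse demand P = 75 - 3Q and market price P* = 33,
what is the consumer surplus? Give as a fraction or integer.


Maximum willingness to pay (at Q=0): P_max = 75
Quantity demanded at P* = 33:
Q* = (75 - 33)/3 = 14
CS = (1/2) * Q* * (P_max - P*)
CS = (1/2) * 14 * (75 - 33)
CS = (1/2) * 14 * 42 = 294

294


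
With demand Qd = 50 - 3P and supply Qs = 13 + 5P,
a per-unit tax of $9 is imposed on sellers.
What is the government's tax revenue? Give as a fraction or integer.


With tax on sellers, new supply: Qs' = 13 + 5(P - 9)
= 5P - 32
New equilibrium quantity:
Q_new = 77/4
Tax revenue = tax * Q_new = 9 * 77/4 = 693/4

693/4


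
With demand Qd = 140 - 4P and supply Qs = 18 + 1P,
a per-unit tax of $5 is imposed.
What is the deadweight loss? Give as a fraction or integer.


Pre-tax equilibrium quantity: Q* = 212/5
Post-tax equilibrium quantity: Q_tax = 192/5
Reduction in quantity: Q* - Q_tax = 4
DWL = (1/2) * tax * (Q* - Q_tax)
DWL = (1/2) * 5 * 4 = 10

10
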